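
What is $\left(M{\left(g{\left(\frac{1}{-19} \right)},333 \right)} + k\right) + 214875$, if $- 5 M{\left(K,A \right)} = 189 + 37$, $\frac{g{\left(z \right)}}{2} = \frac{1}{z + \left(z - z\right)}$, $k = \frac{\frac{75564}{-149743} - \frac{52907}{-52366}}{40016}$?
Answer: $\frac{337049846702517994577}{1568915702955040} \approx 2.1483 \cdot 10^{5}$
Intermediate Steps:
$k = \frac{3965468477}{313783140591008}$ ($k = \left(75564 \left(- \frac{1}{149743}\right) - - \frac{52907}{52366}\right) \frac{1}{40016} = \left(- \frac{75564}{149743} + \frac{52907}{52366}\right) \frac{1}{40016} = \frac{3965468477}{7841441938} \cdot \frac{1}{40016} = \frac{3965468477}{313783140591008} \approx 1.2638 \cdot 10^{-5}$)
$g{\left(z \right)} = \frac{2}{z}$ ($g{\left(z \right)} = \frac{2}{z + \left(z - z\right)} = \frac{2}{z + 0} = \frac{2}{z}$)
$M{\left(K,A \right)} = - \frac{226}{5}$ ($M{\left(K,A \right)} = - \frac{189 + 37}{5} = \left(- \frac{1}{5}\right) 226 = - \frac{226}{5}$)
$\left(M{\left(g{\left(\frac{1}{-19} \right)},333 \right)} + k\right) + 214875 = \left(- \frac{226}{5} + \frac{3965468477}{313783140591008}\right) + 214875 = - \frac{70914969946225423}{1568915702955040} + 214875 = \frac{337049846702517994577}{1568915702955040}$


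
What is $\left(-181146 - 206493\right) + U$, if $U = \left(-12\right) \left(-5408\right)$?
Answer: $-322743$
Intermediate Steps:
$U = 64896$
$\left(-181146 - 206493\right) + U = \left(-181146 - 206493\right) + 64896 = -387639 + 64896 = -322743$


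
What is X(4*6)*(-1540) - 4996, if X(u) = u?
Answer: -41956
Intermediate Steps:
X(4*6)*(-1540) - 4996 = (4*6)*(-1540) - 4996 = 24*(-1540) - 4996 = -36960 - 4996 = -41956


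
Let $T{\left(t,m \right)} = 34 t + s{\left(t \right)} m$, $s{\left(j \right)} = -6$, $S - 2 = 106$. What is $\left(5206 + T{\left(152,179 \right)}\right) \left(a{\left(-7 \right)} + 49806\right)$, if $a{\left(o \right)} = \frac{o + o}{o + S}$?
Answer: $\frac{46782645600}{101} \approx 4.6319 \cdot 10^{8}$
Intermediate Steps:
$S = 108$ ($S = 2 + 106 = 108$)
$a{\left(o \right)} = \frac{2 o}{108 + o}$ ($a{\left(o \right)} = \frac{o + o}{o + 108} = \frac{2 o}{108 + o}$)
$T{\left(t,m \right)} = - 6 m + 34 t$ ($T{\left(t,m \right)} = 34 t - 6 m = - 6 m + 34 t$)
$\left(5206 + T{\left(152,179 \right)}\right) \left(a{\left(-7 \right)} + 49806\right) = \left(5206 + \left(\left(-6\right) 179 + 34 \cdot 152\right)\right) \left(2 \left(-7\right) \frac{1}{108 - 7} + 49806\right) = \left(5206 + \left(-1074 + 5168\right)\right) \left(2 \left(-7\right) \frac{1}{101} + 49806\right) = \left(5206 + 4094\right) \left(2 \left(-7\right) \frac{1}{101} + 49806\right) = 9300 \left(- \frac{14}{101} + 49806\right) = 9300 \cdot \frac{5030392}{101} = \frac{46782645600}{101}$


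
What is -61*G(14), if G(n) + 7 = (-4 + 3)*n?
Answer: 1281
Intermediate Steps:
G(n) = -7 - n (G(n) = -7 + (-4 + 3)*n = -7 - n)
-61*G(14) = -61*(-7 - 1*14) = -61*(-7 - 14) = -61*(-21) = 1281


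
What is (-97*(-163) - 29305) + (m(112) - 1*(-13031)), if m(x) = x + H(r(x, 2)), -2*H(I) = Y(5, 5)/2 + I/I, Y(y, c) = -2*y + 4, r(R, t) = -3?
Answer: -350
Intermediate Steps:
Y(y, c) = 4 - 2*y
H(I) = 1 (H(I) = -((4 - 2*5)/2 + I/I)/2 = -((4 - 10)*(½) + 1)/2 = -(-6*½ + 1)/2 = -(-3 + 1)/2 = -½*(-2) = 1)
m(x) = 1 + x (m(x) = x + 1 = 1 + x)
(-97*(-163) - 29305) + (m(112) - 1*(-13031)) = (-97*(-163) - 29305) + ((1 + 112) - 1*(-13031)) = (15811 - 29305) + (113 + 13031) = -13494 + 13144 = -350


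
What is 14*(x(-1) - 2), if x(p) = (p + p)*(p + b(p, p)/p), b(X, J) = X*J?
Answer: 28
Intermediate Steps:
b(X, J) = J*X
x(p) = 4*p² (x(p) = (p + p)*(p + (p*p)/p) = (2*p)*(p + p²/p) = (2*p)*(p + p) = (2*p)*(2*p) = 4*p²)
14*(x(-1) - 2) = 14*(4*(-1)² - 2) = 14*(4*1 - 2) = 14*(4 - 2) = 14*2 = 28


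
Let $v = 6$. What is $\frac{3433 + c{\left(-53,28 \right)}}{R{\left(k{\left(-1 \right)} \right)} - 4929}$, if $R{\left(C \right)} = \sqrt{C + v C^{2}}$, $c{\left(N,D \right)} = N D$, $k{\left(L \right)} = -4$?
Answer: $- \frac{9606621}{24294949} - \frac{3898 \sqrt{23}}{24294949} \approx -0.39619$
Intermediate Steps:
$c{\left(N,D \right)} = D N$
$R{\left(C \right)} = \sqrt{C + 6 C^{2}}$
$\frac{3433 + c{\left(-53,28 \right)}}{R{\left(k{\left(-1 \right)} \right)} - 4929} = \frac{3433 + 28 \left(-53\right)}{\sqrt{- 4 \left(1 + 6 \left(-4\right)\right)} - 4929} = \frac{3433 - 1484}{\sqrt{- 4 \left(1 - 24\right)} - 4929} = \frac{1949}{\sqrt{\left(-4\right) \left(-23\right)} - 4929} = \frac{1949}{\sqrt{92} - 4929} = \frac{1949}{2 \sqrt{23} - 4929} = \frac{1949}{-4929 + 2 \sqrt{23}}$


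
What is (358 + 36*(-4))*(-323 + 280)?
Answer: -9202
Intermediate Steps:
(358 + 36*(-4))*(-323 + 280) = (358 - 144)*(-43) = 214*(-43) = -9202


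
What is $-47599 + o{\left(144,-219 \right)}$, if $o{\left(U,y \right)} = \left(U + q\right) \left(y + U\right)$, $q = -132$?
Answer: $-48499$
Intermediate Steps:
$o{\left(U,y \right)} = \left(-132 + U\right) \left(U + y\right)$ ($o{\left(U,y \right)} = \left(U - 132\right) \left(y + U\right) = \left(-132 + U\right) \left(U + y\right)$)
$-47599 + o{\left(144,-219 \right)} = -47599 + \left(144^{2} - 19008 - -28908 + 144 \left(-219\right)\right) = -47599 + \left(20736 - 19008 + 28908 - 31536\right) = -47599 - 900 = -48499$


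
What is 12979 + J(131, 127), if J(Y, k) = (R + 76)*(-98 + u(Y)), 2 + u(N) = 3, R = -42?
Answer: 9681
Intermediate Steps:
u(N) = 1 (u(N) = -2 + 3 = 1)
J(Y, k) = -3298 (J(Y, k) = (-42 + 76)*(-98 + 1) = 34*(-97) = -3298)
12979 + J(131, 127) = 12979 - 3298 = 9681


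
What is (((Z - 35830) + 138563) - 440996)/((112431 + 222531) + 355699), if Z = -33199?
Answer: -371462/690661 ≈ -0.53784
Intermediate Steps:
(((Z - 35830) + 138563) - 440996)/((112431 + 222531) + 355699) = (((-33199 - 35830) + 138563) - 440996)/((112431 + 222531) + 355699) = ((-69029 + 138563) - 440996)/(334962 + 355699) = (69534 - 440996)/690661 = -371462*1/690661 = -371462/690661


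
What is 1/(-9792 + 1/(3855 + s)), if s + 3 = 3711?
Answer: -7563/74056895 ≈ -0.00010212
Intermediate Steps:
s = 3708 (s = -3 + 3711 = 3708)
1/(-9792 + 1/(3855 + s)) = 1/(-9792 + 1/(3855 + 3708)) = 1/(-9792 + 1/7563) = 1/(-74056895/7563) = -7563/74056895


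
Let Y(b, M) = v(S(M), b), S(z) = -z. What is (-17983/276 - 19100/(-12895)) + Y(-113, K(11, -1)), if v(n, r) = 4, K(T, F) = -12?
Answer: -42476621/711804 ≈ -59.675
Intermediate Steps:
Y(b, M) = 4
(-17983/276 - 19100/(-12895)) + Y(-113, K(11, -1)) = (-17983/276 - 19100/(-12895)) + 4 = (-17983*1/276 - 19100*(-1/12895)) + 4 = (-17983/276 + 3820/2579) + 4 = -45323837/711804 + 4 = -42476621/711804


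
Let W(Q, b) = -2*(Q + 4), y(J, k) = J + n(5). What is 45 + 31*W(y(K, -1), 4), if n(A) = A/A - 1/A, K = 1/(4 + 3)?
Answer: -9151/35 ≈ -261.46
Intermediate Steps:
K = 1/7 ≈ 0.14286
n(A) = 1 - 1/A
y(J, k) = 4/5 + J (y(J, k) = J + (-1 + 5)/5 = J + (1/5)*4 = J + 4/5 = 4/5 + J)
W(Q, b) = -8 - 2*Q (W(Q, b) = -2*(4 + Q) = -8 - 2*Q)
45 + 31*W(y(K, -1), 4) = 45 + 31*(-8 - 2*(4/5 + 1/7)) = 45 + 31*(-8 - 2*33/35) = 45 + 31*(-8 - 66/35) = 45 + 31*(-346/35) = 45 - 10726/35 = -9151/35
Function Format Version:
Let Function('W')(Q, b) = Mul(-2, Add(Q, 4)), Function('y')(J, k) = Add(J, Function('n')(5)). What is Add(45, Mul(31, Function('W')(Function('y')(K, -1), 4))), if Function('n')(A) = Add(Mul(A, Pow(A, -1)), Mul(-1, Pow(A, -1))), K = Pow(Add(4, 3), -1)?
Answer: Rational(-9151, 35) ≈ -261.46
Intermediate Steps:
K = Rational(1, 7) (K = Pow(7, -1) = Rational(1, 7) ≈ 0.14286)
Function('n')(A) = Add(1, Mul(-1, Pow(A, -1)))
Function('y')(J, k) = Add(Rational(4, 5), J) (Function('y')(J, k) = Add(J, Mul(Pow(5, -1), Add(-1, 5))) = Add(J, Mul(Rational(1, 5), 4)) = Add(J, Rational(4, 5)) = Add(Rational(4, 5), J))
Function('W')(Q, b) = Add(-8, Mul(-2, Q)) (Function('W')(Q, b) = Mul(-2, Add(4, Q)) = Add(-8, Mul(-2, Q)))
Add(45, Mul(31, Function('W')(Function('y')(K, -1), 4))) = Add(45, Mul(31, Add(-8, Mul(-2, Add(Rational(4, 5), Rational(1, 7)))))) = Add(45, Mul(31, Add(-8, Mul(-2, Rational(33, 35))))) = Add(45, Mul(31, Add(-8, Rational(-66, 35)))) = Add(45, Mul(31, Rational(-346, 35))) = Add(45, Rational(-10726, 35)) = Rational(-9151, 35)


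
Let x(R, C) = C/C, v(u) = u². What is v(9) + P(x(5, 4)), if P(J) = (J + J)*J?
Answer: 83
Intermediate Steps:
x(R, C) = 1
P(J) = 2*J² (P(J) = (2*J)*J = 2*J²)
v(9) + P(x(5, 4)) = 9² + 2*1² = 81 + 2*1 = 81 + 2 = 83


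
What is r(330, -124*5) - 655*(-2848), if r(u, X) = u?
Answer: 1865770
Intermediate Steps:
r(330, -124*5) - 655*(-2848) = 330 - 655*(-2848) = 330 - 1*(-1865440) = 330 + 1865440 = 1865770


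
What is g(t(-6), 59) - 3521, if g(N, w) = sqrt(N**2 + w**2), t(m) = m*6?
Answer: -3521 + sqrt(4777) ≈ -3451.9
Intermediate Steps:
t(m) = 6*m
g(t(-6), 59) - 3521 = sqrt((6*(-6))**2 + 59**2) - 3521 = sqrt((-36)**2 + 3481) - 3521 = sqrt(1296 + 3481) - 3521 = sqrt(4777) - 3521 = -3521 + sqrt(4777)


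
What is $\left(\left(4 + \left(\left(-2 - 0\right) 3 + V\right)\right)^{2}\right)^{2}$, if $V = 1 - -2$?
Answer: $1$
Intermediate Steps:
$V = 3$ ($V = 1 + 2 = 3$)
$\left(\left(4 + \left(\left(-2 - 0\right) 3 + V\right)\right)^{2}\right)^{2} = \left(\left(4 + \left(\left(-2 - 0\right) 3 + 3\right)\right)^{2}\right)^{2} = \left(\left(4 + \left(\left(-2 + 0\right) 3 + 3\right)\right)^{2}\right)^{2} = \left(\left(4 + \left(\left(-2\right) 3 + 3\right)\right)^{2}\right)^{2} = \left(\left(4 + \left(-6 + 3\right)\right)^{2}\right)^{2} = \left(\left(4 - 3\right)^{2}\right)^{2} = \left(1^{2}\right)^{2} = 1^{2} = 1$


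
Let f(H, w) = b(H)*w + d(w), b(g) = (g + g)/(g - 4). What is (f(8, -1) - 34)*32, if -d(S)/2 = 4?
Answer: -1472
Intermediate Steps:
d(S) = -8 (d(S) = -2*4 = -8)
b(g) = 2*g/(-4 + g) (b(g) = (2*g)/(-4 + g) = 2*g/(-4 + g))
f(H, w) = -8 + 2*H*w/(-4 + H) (f(H, w) = (2*H/(-4 + H))*w - 8 = 2*H*w/(-4 + H) - 8 = -8 + 2*H*w/(-4 + H))
(f(8, -1) - 34)*32 = (2*(16 - 4*8 + 8*(-1))/(-4 + 8) - 34)*32 = (2*(16 - 32 - 8)/4 - 34)*32 = (2*(¼)*(-24) - 34)*32 = (-12 - 34)*32 = -46*32 = -1472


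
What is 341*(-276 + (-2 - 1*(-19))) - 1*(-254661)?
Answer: 166342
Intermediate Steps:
341*(-276 + (-2 - 1*(-19))) - 1*(-254661) = 341*(-276 + (-2 + 19)) + 254661 = 341*(-276 + 17) + 254661 = 341*(-259) + 254661 = -88319 + 254661 = 166342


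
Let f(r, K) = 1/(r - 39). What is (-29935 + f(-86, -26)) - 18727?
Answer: -6082751/125 ≈ -48662.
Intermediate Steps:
f(r, K) = 1/(-39 + r)
(-29935 + f(-86, -26)) - 18727 = (-29935 + 1/(-39 - 86)) - 18727 = (-29935 + 1/(-125)) - 18727 = (-29935 - 1/125) - 18727 = -3741876/125 - 18727 = -6082751/125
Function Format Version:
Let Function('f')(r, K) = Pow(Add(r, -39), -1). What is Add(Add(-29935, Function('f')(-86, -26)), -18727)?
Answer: Rational(-6082751, 125) ≈ -48662.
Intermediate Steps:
Function('f')(r, K) = Pow(Add(-39, r), -1)
Add(Add(-29935, Function('f')(-86, -26)), -18727) = Add(Add(-29935, Pow(Add(-39, -86), -1)), -18727) = Add(Add(-29935, Pow(-125, -1)), -18727) = Add(Add(-29935, Rational(-1, 125)), -18727) = Add(Rational(-3741876, 125), -18727) = Rational(-6082751, 125)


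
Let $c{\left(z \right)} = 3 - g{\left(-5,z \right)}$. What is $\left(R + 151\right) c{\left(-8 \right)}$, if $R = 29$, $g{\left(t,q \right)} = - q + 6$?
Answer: $-1980$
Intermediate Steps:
$g{\left(t,q \right)} = 6 - q$
$c{\left(z \right)} = -3 + z$ ($c{\left(z \right)} = 3 - \left(6 - z\right) = 3 + \left(-6 + z\right) = -3 + z$)
$\left(R + 151\right) c{\left(-8 \right)} = \left(29 + 151\right) \left(-3 - 8\right) = 180 \left(-11\right) = -1980$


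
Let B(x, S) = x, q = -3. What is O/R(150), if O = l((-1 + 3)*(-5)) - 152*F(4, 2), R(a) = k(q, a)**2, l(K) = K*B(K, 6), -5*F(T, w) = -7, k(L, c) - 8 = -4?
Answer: -141/20 ≈ -7.0500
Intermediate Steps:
k(L, c) = 4 (k(L, c) = 8 - 4 = 4)
F(T, w) = 7/5 (F(T, w) = -1/5*(-7) = 7/5)
l(K) = K**2 (l(K) = K*K = K**2)
R(a) = 16 (R(a) = 4**2 = 16)
O = -564/5 (O = ((-1 + 3)*(-5))**2 - 152*7/5 = (2*(-5))**2 - 1064/5 = (-10)**2 - 1064/5 = 100 - 1064/5 = -564/5 ≈ -112.80)
O/R(150) = -564/5/16 = -564/5*1/16 = -141/20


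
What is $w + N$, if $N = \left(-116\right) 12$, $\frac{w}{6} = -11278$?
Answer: $-69060$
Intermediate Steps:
$w = -67668$ ($w = 6 \left(-11278\right) = -67668$)
$N = -1392$
$w + N = -67668 - 1392 = -69060$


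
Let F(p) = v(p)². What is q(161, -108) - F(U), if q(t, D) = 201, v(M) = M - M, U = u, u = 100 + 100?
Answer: 201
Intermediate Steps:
u = 200
U = 200
v(M) = 0
F(p) = 0 (F(p) = 0² = 0)
q(161, -108) - F(U) = 201 - 1*0 = 201 + 0 = 201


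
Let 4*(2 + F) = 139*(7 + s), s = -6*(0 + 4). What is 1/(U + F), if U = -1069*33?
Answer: -4/143479 ≈ -2.7879e-5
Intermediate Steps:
s = -24 (s = -6*4 = -24)
U = -35277
F = -2371/4 (F = -2 + (139*(7 - 24))/4 = -2 + (139*(-17))/4 = -2 + (¼)*(-2363) = -2 - 2363/4 = -2371/4 ≈ -592.75)
1/(U + F) = 1/(-35277 - 2371/4) = 1/(-143479/4) = -4/143479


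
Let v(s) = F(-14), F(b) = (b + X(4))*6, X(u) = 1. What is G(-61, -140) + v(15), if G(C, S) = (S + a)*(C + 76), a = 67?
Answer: -1173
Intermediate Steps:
F(b) = 6 + 6*b (F(b) = (b + 1)*6 = (1 + b)*6 = 6 + 6*b)
G(C, S) = (67 + S)*(76 + C) (G(C, S) = (S + 67)*(C + 76) = (67 + S)*(76 + C))
v(s) = -78 (v(s) = 6 + 6*(-14) = 6 - 84 = -78)
G(-61, -140) + v(15) = (5092 + 67*(-61) + 76*(-140) - 61*(-140)) - 78 = (5092 - 4087 - 10640 + 8540) - 78 = -1095 - 78 = -1173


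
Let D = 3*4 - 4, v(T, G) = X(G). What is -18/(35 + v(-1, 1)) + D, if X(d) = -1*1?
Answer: 127/17 ≈ 7.4706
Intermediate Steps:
X(d) = -1
v(T, G) = -1
D = 8 (D = 12 - 4 = 8)
-18/(35 + v(-1, 1)) + D = -18/(35 - 1) + 8 = -18/34 + 8 = (1/34)*(-18) + 8 = -9/17 + 8 = 127/17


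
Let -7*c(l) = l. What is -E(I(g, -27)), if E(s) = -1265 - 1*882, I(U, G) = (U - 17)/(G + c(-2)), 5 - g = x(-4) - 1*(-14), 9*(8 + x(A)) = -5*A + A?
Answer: 2147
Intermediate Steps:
x(A) = -8 - 4*A/9 (x(A) = -8 + (-5*A + A)/9 = -8 + (-4*A)/9 = -8 - 4*A/9)
g = -25/9 (g = 5 - ((-8 - 4/9*(-4)) - 1*(-14)) = 5 - ((-8 + 16/9) + 14) = 5 - (-56/9 + 14) = 5 - 1*70/9 = 5 - 70/9 = -25/9 ≈ -2.7778)
c(l) = -l/7
I(U, G) = (-17 + U)/(2/7 + G) (I(U, G) = (U - 17)/(G - ⅐*(-2)) = (-17 + U)/(G + 2/7) = (-17 + U)/(2/7 + G))
E(s) = -2147 (E(s) = -1265 - 882 = -2147)
-E(I(g, -27)) = -1*(-2147) = 2147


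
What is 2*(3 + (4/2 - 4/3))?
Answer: 22/3 ≈ 7.3333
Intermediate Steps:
2*(3 + (4/2 - 4/3)) = 2*(3 + (4*(1/2) - 4*1/3)) = 2*(3 + (2 - 4/3)) = 2*(3 + 2/3) = 2*(11/3) = 22/3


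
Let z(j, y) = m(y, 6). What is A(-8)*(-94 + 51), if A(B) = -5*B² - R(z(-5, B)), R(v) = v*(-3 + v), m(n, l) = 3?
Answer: 13760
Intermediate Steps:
z(j, y) = 3
A(B) = -5*B² (A(B) = -5*B² - 3*(-3 + 3) = -5*B² - 3*0 = -5*B² - 1*0 = -5*B² + 0 = -5*B²)
A(-8)*(-94 + 51) = (-5*(-8)²)*(-94 + 51) = -5*64*(-43) = -320*(-43) = 13760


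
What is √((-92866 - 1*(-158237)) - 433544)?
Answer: I*√368173 ≈ 606.77*I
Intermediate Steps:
√((-92866 - 1*(-158237)) - 433544) = √((-92866 + 158237) - 433544) = √(65371 - 433544) = √(-368173) = I*√368173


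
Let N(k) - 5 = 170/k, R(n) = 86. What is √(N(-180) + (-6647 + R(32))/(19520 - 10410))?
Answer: √622818815/13665 ≈ 1.8263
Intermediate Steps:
N(k) = 5 + 170/k
√(N(-180) + (-6647 + R(32))/(19520 - 10410)) = √((5 + 170/(-180)) + (-6647 + 86)/(19520 - 10410)) = √((5 + 170*(-1/180)) - 6561/9110) = √((5 - 17/18) - 6561*1/9110) = √(73/18 - 6561/9110) = √(136733/40995) = √622818815/13665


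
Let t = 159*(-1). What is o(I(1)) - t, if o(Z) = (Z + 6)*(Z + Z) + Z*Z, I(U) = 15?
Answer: 1014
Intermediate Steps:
t = -159
o(Z) = Z**2 + 2*Z*(6 + Z) (o(Z) = (6 + Z)*(2*Z) + Z**2 = 2*Z*(6 + Z) + Z**2 = Z**2 + 2*Z*(6 + Z))
o(I(1)) - t = 3*15*(4 + 15) - 1*(-159) = 3*15*19 + 159 = 855 + 159 = 1014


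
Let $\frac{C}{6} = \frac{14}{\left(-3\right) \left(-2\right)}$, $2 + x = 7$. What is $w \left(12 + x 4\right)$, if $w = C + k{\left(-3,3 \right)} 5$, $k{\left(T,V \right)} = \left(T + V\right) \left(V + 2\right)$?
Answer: $448$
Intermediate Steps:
$k{\left(T,V \right)} = \left(2 + V\right) \left(T + V\right)$ ($k{\left(T,V \right)} = \left(T + V\right) \left(2 + V\right) = \left(2 + V\right) \left(T + V\right)$)
$x = 5$ ($x = -2 + 7 = 5$)
$C = 14$ ($C = 6 \frac{14}{\left(-3\right) \left(-2\right)} = 6 \cdot \frac{14}{6} = 6 \cdot 14 \cdot \frac{1}{6} = 6 \cdot \frac{7}{3} = 14$)
$w = 14$ ($w = 14 + \left(3^{2} + 2 \left(-3\right) + 2 \cdot 3 - 9\right) 5 = 14 + \left(9 - 6 + 6 - 9\right) 5 = 14 + 0 \cdot 5 = 14 + 0 = 14$)
$w \left(12 + x 4\right) = 14 \left(12 + 5 \cdot 4\right) = 14 \left(12 + 20\right) = 14 \cdot 32 = 448$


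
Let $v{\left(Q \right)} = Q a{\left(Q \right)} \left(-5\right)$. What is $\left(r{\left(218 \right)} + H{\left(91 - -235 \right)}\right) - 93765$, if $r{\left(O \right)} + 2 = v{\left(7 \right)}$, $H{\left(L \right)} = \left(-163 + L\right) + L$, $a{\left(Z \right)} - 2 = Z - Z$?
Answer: $-93348$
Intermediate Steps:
$a{\left(Z \right)} = 2$ ($a{\left(Z \right)} = 2 + \left(Z - Z\right) = 2 + 0 = 2$)
$v{\left(Q \right)} = - 10 Q$ ($v{\left(Q \right)} = Q 2 \left(-5\right) = 2 Q \left(-5\right) = - 10 Q$)
$H{\left(L \right)} = -163 + 2 L$
$r{\left(O \right)} = -72$ ($r{\left(O \right)} = -2 - 70 = -72$)
$\left(r{\left(218 \right)} + H{\left(91 - -235 \right)}\right) - 93765 = \left(-72 - \left(163 - 2 \left(91 - -235\right)\right)\right) - 93765 = \left(-72 - \left(163 - 2 \left(91 + 235\right)\right)\right) - 93765 = \left(-72 + \left(-163 + 2 \cdot 326\right)\right) - 93765 = \left(-72 + \left(-163 + 652\right)\right) - 93765 = \left(-72 + 489\right) - 93765 = 417 - 93765 = -93348$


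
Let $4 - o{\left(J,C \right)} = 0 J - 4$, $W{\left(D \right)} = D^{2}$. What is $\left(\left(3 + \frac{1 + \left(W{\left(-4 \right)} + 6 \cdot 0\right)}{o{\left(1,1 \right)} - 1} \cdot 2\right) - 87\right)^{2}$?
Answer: $\frac{306916}{49} \approx 6263.6$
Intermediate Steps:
$o{\left(J,C \right)} = 8$ ($o{\left(J,C \right)} = 4 - \left(0 J - 4\right) = 4 - \left(0 - 4\right) = 4 - -4 = 4 + 4 = 8$)
$\left(\left(3 + \frac{1 + \left(W{\left(-4 \right)} + 6 \cdot 0\right)}{o{\left(1,1 \right)} - 1} \cdot 2\right) - 87\right)^{2} = \left(\left(3 + \frac{1 + \left(\left(-4\right)^{2} + 6 \cdot 0\right)}{8 - 1} \cdot 2\right) - 87\right)^{2} = \left(\left(3 + \frac{1 + \left(16 + 0\right)}{7} \cdot 2\right) - 87\right)^{2} = \left(\left(3 + \left(1 + 16\right) \frac{1}{7} \cdot 2\right) - 87\right)^{2} = \left(\left(3 + 17 \cdot \frac{1}{7} \cdot 2\right) - 87\right)^{2} = \left(\left(3 + \frac{17}{7} \cdot 2\right) - 87\right)^{2} = \left(\left(3 + \frac{34}{7}\right) - 87\right)^{2} = \left(\frac{55}{7} - 87\right)^{2} = \left(- \frac{554}{7}\right)^{2} = \frac{306916}{49}$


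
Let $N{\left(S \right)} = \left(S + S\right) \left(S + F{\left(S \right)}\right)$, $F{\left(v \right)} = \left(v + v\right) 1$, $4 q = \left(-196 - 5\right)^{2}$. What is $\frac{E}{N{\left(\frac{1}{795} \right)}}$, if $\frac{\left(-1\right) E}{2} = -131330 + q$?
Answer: $\frac{102160310325}{4} \approx 2.554 \cdot 10^{10}$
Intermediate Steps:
$q = \frac{40401}{4}$ ($q = \frac{\left(-196 - 5\right)^{2}}{4} = \frac{\left(-201\right)^{2}}{4} = \frac{1}{4} \cdot 40401 = \frac{40401}{4} \approx 10100.0$)
$E = \frac{484919}{2}$ ($E = - 2 \left(-131330 + \frac{40401}{4}\right) = \left(-2\right) \left(- \frac{484919}{4}\right) = \frac{484919}{2} \approx 2.4246 \cdot 10^{5}$)
$F{\left(v \right)} = 2 v$ ($F{\left(v \right)} = 2 v 1 = 2 v$)
$N{\left(S \right)} = 6 S^{2}$ ($N{\left(S \right)} = \left(S + S\right) \left(S + 2 S\right) = 2 S 3 S = 6 S^{2}$)
$\frac{E}{N{\left(\frac{1}{795} \right)}} = \frac{484919}{2 \cdot 6 \left(\frac{1}{795}\right)^{2}} = \frac{484919}{2 \cdot \frac{6}{632025}} = \frac{484919}{2 \cdot 6 \cdot \frac{1}{632025}} = \frac{484919}{2 \cdot \frac{2}{210675}} = \frac{484919}{2} \cdot \frac{210675}{2} = \frac{102160310325}{4}$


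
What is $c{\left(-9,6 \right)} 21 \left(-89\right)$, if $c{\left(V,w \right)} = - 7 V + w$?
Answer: $-128961$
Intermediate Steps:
$c{\left(V,w \right)} = w - 7 V$
$c{\left(-9,6 \right)} 21 \left(-89\right) = \left(6 - -63\right) 21 \left(-89\right) = \left(6 + 63\right) 21 \left(-89\right) = 69 \cdot 21 \left(-89\right) = 1449 \left(-89\right) = -128961$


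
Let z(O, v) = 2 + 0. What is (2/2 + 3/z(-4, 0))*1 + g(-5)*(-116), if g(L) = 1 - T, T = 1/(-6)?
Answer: -797/6 ≈ -132.83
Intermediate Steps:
z(O, v) = 2
T = -⅙ ≈ -0.16667
g(L) = 7/6 (g(L) = 1 - 1*(-⅙) = 1 + ⅙ = 7/6)
(2/2 + 3/z(-4, 0))*1 + g(-5)*(-116) = (2/2 + 3/2)*1 + (7/6)*(-116) = (2*(½) + 3*(½))*1 - 406/3 = (1 + 3/2)*1 - 406/3 = (5/2)*1 - 406/3 = 5/2 - 406/3 = -797/6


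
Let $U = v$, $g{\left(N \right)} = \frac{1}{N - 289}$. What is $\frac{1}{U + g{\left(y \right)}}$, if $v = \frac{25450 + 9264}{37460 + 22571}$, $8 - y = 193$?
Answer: $\frac{28454694}{16394405} \approx 1.7356$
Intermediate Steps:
$y = -185$ ($y = 8 - 193 = -185$)
$g{\left(N \right)} = \frac{1}{-289 + N}$
$v = \frac{34714}{60031} \approx 0.57827$
$U = \frac{34714}{60031} \approx 0.57827$
$\frac{1}{U + g{\left(y \right)}} = \frac{1}{\frac{34714}{60031} + \frac{1}{-289 - 185}} = \frac{1}{\frac{34714}{60031} + \frac{1}{-474}} = \frac{1}{\frac{34714}{60031} - \frac{1}{474}} = \frac{1}{\frac{16394405}{28454694}} = \frac{28454694}{16394405}$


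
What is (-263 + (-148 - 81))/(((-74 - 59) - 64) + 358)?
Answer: -492/161 ≈ -3.0559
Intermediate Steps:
(-263 + (-148 - 81))/(((-74 - 59) - 64) + 358) = (-263 - 229)/((-133 - 64) + 358) = -492/(-197 + 358) = -492/161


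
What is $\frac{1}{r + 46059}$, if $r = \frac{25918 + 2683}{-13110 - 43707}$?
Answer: $\frac{56817}{2616905602} \approx 2.1712 \cdot 10^{-5}$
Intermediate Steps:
$r = - \frac{28601}{56817}$ ($r = \frac{28601}{-56817} = 28601 \left(- \frac{1}{56817}\right) = - \frac{28601}{56817} \approx -0.50339$)
$\frac{1}{r + 46059} = \frac{1}{- \frac{28601}{56817} + 46059} = \frac{1}{\frac{2616905602}{56817}} = \frac{56817}{2616905602}$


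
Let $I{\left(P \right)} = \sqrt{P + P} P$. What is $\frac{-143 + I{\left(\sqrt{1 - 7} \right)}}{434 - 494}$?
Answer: $\frac{143}{60} - \frac{\sqrt[4]{2} \cdot 3^{\frac{3}{4}} i^{\frac{3}{2}}}{30} \approx 2.4472 - 0.063894 i$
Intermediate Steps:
$I{\left(P \right)} = \sqrt{2} P^{\frac{3}{2}}$ ($I{\left(P \right)} = \sqrt{2 P} P = \sqrt{2} \sqrt{P} P = \sqrt{2} P^{\frac{3}{2}}$)
$\frac{-143 + I{\left(\sqrt{1 - 7} \right)}}{434 - 494} = \frac{-143 + \sqrt{2} \left(\sqrt{1 - 7}\right)^{\frac{3}{2}}}{434 - 494} = \frac{-143 + \sqrt{2} \left(\sqrt{-6}\right)^{\frac{3}{2}}}{-60} = \left(-143 + \sqrt{2} \left(i \sqrt{6}\right)^{\frac{3}{2}}\right) \left(- \frac{1}{60}\right) = \left(-143 + \sqrt{2} \cdot 6^{\frac{3}{4}} i^{\frac{3}{2}}\right) \left(- \frac{1}{60}\right) = \left(-143 + 2 \sqrt[4]{2} \cdot 3^{\frac{3}{4}} i^{\frac{3}{2}}\right) \left(- \frac{1}{60}\right) = \frac{143}{60} - \frac{\sqrt[4]{2} \cdot 3^{\frac{3}{4}} i^{\frac{3}{2}}}{30}$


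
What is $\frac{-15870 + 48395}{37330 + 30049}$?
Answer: $\frac{32525}{67379} \approx 0.48272$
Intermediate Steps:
$\frac{-15870 + 48395}{37330 + 30049} = \frac{32525}{67379}$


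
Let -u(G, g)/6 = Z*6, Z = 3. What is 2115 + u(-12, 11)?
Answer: 2007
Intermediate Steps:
u(G, g) = -108 (u(G, g) = -18*6 = -6*18 = -108)
2115 + u(-12, 11) = 2115 - 108 = 2007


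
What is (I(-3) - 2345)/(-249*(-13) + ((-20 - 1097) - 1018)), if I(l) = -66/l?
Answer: -2323/1102 ≈ -2.1080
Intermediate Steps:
(I(-3) - 2345)/(-249*(-13) + ((-20 - 1097) - 1018)) = (-66/(-3) - 2345)/(-249*(-13) + ((-20 - 1097) - 1018)) = (-66*(-⅓) - 2345)/(3237 + (-1117 - 1018)) = (22 - 2345)/(3237 - 2135) = -2323/1102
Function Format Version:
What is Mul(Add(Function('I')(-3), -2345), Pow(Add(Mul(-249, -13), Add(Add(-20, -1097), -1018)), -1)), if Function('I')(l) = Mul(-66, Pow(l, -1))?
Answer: Rational(-2323, 1102) ≈ -2.1080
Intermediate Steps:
Mul(Add(Function('I')(-3), -2345), Pow(Add(Mul(-249, -13), Add(Add(-20, -1097), -1018)), -1)) = Mul(Add(Mul(-66, Pow(-3, -1)), -2345), Pow(Add(Mul(-249, -13), Add(Add(-20, -1097), -1018)), -1)) = Mul(Add(Mul(-66, Rational(-1, 3)), -2345), Pow(Add(3237, Add(-1117, -1018)), -1)) = Mul(Add(22, -2345), Pow(Add(3237, -2135), -1)) = Mul(-2323, Pow(1102, -1)) = Mul(-2323, Rational(1, 1102)) = Rational(-2323, 1102)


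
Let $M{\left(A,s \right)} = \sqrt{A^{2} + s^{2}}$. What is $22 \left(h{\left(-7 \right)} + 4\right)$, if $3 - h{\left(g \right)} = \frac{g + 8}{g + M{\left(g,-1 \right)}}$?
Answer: $- 110 \sqrt{2} \approx -155.56$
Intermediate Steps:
$h{\left(g \right)} = 3 - \frac{8 + g}{g + \sqrt{1 + g^{2}}}$ ($h{\left(g \right)} = 3 - \frac{g + 8}{g + \sqrt{g^{2} + \left(-1\right)^{2}}} = 3 - \frac{8 + g}{g + \sqrt{g^{2} + 1}} = 3 - \frac{8 + g}{g + \sqrt{1 + g^{2}}}$)
$22 \left(h{\left(-7 \right)} + 4\right) = 22 \left(\frac{-8 + 2 \left(-7\right) + 3 \sqrt{1 + \left(-7\right)^{2}}}{-7 + \sqrt{1 + \left(-7\right)^{2}}} + 4\right) = 22 \left(\frac{-8 - 14 + 3 \sqrt{1 + 49}}{-7 + \sqrt{1 + 49}} + 4\right) = 22 \left(\frac{-8 - 14 + 3 \sqrt{50}}{-7 + \sqrt{50}} + 4\right) = 22 \left(\frac{-8 - 14 + 3 \cdot 5 \sqrt{2}}{-7 + 5 \sqrt{2}} + 4\right) = 22 \left(\frac{-8 - 14 + 15 \sqrt{2}}{-7 + 5 \sqrt{2}} + 4\right) = 22 \left(\frac{-22 + 15 \sqrt{2}}{-7 + 5 \sqrt{2}} + 4\right) = 22 \left(4 + \frac{-22 + 15 \sqrt{2}}{-7 + 5 \sqrt{2}}\right) = 88 + \frac{22 \left(-22 + 15 \sqrt{2}\right)}{-7 + 5 \sqrt{2}}$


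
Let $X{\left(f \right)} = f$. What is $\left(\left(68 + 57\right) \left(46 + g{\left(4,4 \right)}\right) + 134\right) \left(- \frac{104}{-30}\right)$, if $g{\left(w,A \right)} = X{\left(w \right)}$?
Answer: $\frac{110656}{5} \approx 22131.0$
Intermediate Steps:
$g{\left(w,A \right)} = w$
$\left(\left(68 + 57\right) \left(46 + g{\left(4,4 \right)}\right) + 134\right) \left(- \frac{104}{-30}\right) = \left(\left(68 + 57\right) \left(46 + 4\right) + 134\right) \left(- \frac{104}{-30}\right) = \left(125 \cdot 50 + 134\right) \left(\left(-104\right) \left(- \frac{1}{30}\right)\right) = \left(6250 + 134\right) \frac{52}{15} = 6384 \cdot \frac{52}{15} = \frac{110656}{5}$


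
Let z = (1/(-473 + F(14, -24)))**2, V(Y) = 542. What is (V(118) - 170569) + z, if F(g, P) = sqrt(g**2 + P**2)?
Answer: -8452012219349422/49709823849 + 1892*sqrt(193)/49709823849 ≈ -1.7003e+5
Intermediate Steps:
F(g, P) = sqrt(P**2 + g**2)
z = (-473 + 2*sqrt(193))**(-2) (z = (1/(-473 + sqrt((-24)**2 + 14**2)))**2 = (1/(-473 + sqrt(576 + 196)))**2 = (1/(-473 + sqrt(772)))**2 = (1/(-473 + 2*sqrt(193)))**2 = (-473 + 2*sqrt(193))**(-2) ≈ 5.0450e-6)
(V(118) - 170569) + z = (542 - 170569) + (473 - 2*sqrt(193))**(-2) = -170027 + (473 - 2*sqrt(193))**(-2)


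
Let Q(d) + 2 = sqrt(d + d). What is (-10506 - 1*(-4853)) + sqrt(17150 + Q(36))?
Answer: -5653 + sqrt(17148 + 6*sqrt(2)) ≈ -5522.0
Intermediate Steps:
Q(d) = -2 + sqrt(2)*sqrt(d) (Q(d) = -2 + sqrt(d + d) = -2 + sqrt(2*d) = -2 + sqrt(2)*sqrt(d))
(-10506 - 1*(-4853)) + sqrt(17150 + Q(36)) = (-10506 - 1*(-4853)) + sqrt(17150 + (-2 + sqrt(2)*sqrt(36))) = (-10506 + 4853) + sqrt(17150 + (-2 + sqrt(2)*6)) = -5653 + sqrt(17150 + (-2 + 6*sqrt(2))) = -5653 + sqrt(17148 + 6*sqrt(2))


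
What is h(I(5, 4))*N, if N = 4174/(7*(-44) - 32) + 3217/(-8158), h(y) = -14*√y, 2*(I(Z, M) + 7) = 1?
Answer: 30752113*I*√26/346715 ≈ 452.26*I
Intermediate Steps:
I(Z, M) = -13/2 (I(Z, M) = -7 + (½)*1 = -7 + ½ = -13/2)
N = -4393159/346715 (N = 4174/(-308 - 32) + 3217*(-1/8158) = 4174/(-340) - 3217/8158 = 4174*(-1/340) - 3217/8158 = -2087/170 - 3217/8158 = -4393159/346715 ≈ -12.671)
h(I(5, 4))*N = -7*I*√26*(-4393159/346715) = 30752113*I*√26/346715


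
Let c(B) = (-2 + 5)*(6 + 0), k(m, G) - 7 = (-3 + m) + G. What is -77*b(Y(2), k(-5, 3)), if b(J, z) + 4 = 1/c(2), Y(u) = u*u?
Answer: 5467/18 ≈ 303.72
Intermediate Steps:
k(m, G) = 4 + G + m (k(m, G) = 7 + ((-3 + m) + G) = 7 + (-3 + G + m) = 4 + G + m)
c(B) = 18 (c(B) = 3*6 = 18)
Y(u) = u**2
b(J, z) = -71/18 (b(J, z) = -4 + 1/18 = -71/18)
-77*b(Y(2), k(-5, 3)) = -77*(-71/18) = 5467/18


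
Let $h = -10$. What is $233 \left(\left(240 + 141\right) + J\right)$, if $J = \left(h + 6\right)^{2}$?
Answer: $92501$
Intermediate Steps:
$J = 16$ ($J = \left(-10 + 6\right)^{2} = \left(-4\right)^{2} = 16$)
$233 \left(\left(240 + 141\right) + J\right) = 233 \left(\left(240 + 141\right) + 16\right) = 233 \left(381 + 16\right) = 233 \cdot 397 = 92501$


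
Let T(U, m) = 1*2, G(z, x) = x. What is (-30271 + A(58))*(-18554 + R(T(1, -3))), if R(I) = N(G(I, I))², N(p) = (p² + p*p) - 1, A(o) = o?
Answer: 559091565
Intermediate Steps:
T(U, m) = 2
N(p) = -1 + 2*p² (N(p) = (p² + p²) - 1 = 2*p² - 1 = -1 + 2*p²)
R(I) = (-1 + 2*I²)²
(-30271 + A(58))*(-18554 + R(T(1, -3))) = (-30271 + 58)*(-18554 + (-1 + 2*2²)²) = -30213*(-18554 + (-1 + 2*4)²) = -30213*(-18554 + (-1 + 8)²) = -30213*(-18554 + 7²) = -30213*(-18554 + 49) = -30213*(-18505) = 559091565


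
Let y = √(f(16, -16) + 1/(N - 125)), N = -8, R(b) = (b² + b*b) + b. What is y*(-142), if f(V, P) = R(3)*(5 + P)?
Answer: -284*I*√1021573/133 ≈ -2158.3*I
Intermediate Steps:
R(b) = b + 2*b² (R(b) = (b² + b²) + b = 2*b² + b = b + 2*b²)
f(V, P) = 105 + 21*P (f(V, P) = (3*(1 + 2*3))*(5 + P) = (3*(1 + 6))*(5 + P) = (3*7)*(5 + P) = 21*(5 + P) = 105 + 21*P)
y = 2*I*√1021573/133 (y = √((105 + 21*(-16)) + 1/(-8 - 125)) = √((105 - 336) + 1/(-133)) = √(-231 - 1/133) = √(-30724/133) = 2*I*√1021573/133 ≈ 15.199*I)
y*(-142) = (2*I*√1021573/133)*(-142) = -284*I*√1021573/133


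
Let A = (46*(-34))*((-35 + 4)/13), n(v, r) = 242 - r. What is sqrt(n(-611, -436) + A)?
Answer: sqrt(744874)/13 ≈ 66.389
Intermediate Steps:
A = 48484/13 (A = -(-48484)/13 = -1564*(-31/13) = 48484/13 ≈ 3729.5)
sqrt(n(-611, -436) + A) = sqrt((242 - 1*(-436)) + 48484/13) = sqrt((242 + 436) + 48484/13) = sqrt(678 + 48484/13) = sqrt(57298/13) = sqrt(744874)/13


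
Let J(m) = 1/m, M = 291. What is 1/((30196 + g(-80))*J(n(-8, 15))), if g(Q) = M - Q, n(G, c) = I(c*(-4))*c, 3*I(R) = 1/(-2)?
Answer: -5/61134 ≈ -8.1788e-5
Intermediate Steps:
I(R) = -⅙ (I(R) = (⅓)/(-2) = (⅓)*(-½) = -⅙)
n(G, c) = -c/6
g(Q) = 291 - Q
1/((30196 + g(-80))*J(n(-8, 15))) = 1/((30196 + (291 - 1*(-80)))*(1/(-⅙*15))) = 1/((30196 + (291 + 80))*(1/(-5/2))) = 1/((30196 + 371)*(-⅖)) = -5/2/30567 = (1/30567)*(-5/2) = -5/61134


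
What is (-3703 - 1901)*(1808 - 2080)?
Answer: 1524288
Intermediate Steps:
(-3703 - 1901)*(1808 - 2080) = -5604*(-272) = 1524288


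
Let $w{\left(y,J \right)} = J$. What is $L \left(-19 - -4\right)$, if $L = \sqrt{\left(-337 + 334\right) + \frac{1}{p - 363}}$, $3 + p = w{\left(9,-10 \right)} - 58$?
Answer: $- \frac{15 i \sqrt{565502}}{434} \approx - 25.991 i$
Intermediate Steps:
$p = -71$ ($p = -3 - 68 = -71$)
$L = \frac{i \sqrt{565502}}{434}$ ($L = \sqrt{\left(-337 + 334\right) + \frac{1}{-71 - 363}} = \sqrt{-3 + \frac{1}{-434}} = \sqrt{-3 - \frac{1}{434}} = \sqrt{- \frac{1303}{434}} = \frac{i \sqrt{565502}}{434} \approx 1.7327 i$)
$L \left(-19 - -4\right) = \frac{i \sqrt{565502}}{434} \left(-19 - -4\right) = \frac{i \sqrt{565502}}{434} \left(-19 + 4\right) = \frac{i \sqrt{565502}}{434} \left(-15\right) = - \frac{15 i \sqrt{565502}}{434}$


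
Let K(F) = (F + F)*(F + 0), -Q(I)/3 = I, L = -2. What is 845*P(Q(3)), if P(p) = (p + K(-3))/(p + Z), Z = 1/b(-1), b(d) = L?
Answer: -15210/19 ≈ -800.53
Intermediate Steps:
Q(I) = -3*I
b(d) = -2
Z = -1/2 (Z = 1/(-2) = -1/2 ≈ -0.50000)
K(F) = 2*F**2 (K(F) = (2*F)*F = 2*F**2)
P(p) = (18 + p)/(-1/2 + p) (P(p) = (p + 2*(-3)**2)/(p - 1/2) = (p + 2*9)/(-1/2 + p) = (p + 18)/(-1/2 + p) = (18 + p)/(-1/2 + p))
845*P(Q(3)) = 845*(2*(18 - 3*3)/(-1 + 2*(-3*3))) = 845*(2*(18 - 9)/(-1 + 2*(-9))) = 845*(2*9/(-1 - 18)) = 845*(2*9/(-19)) = 845*(2*(-1/19)*9) = 845*(-18/19) = -15210/19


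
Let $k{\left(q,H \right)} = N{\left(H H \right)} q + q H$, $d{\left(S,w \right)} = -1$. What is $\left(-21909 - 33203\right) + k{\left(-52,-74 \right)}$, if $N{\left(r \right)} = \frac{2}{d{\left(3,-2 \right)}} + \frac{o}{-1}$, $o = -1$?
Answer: $-51212$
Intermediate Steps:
$N{\left(r \right)} = -1$ ($N{\left(r \right)} = \frac{2}{-1} - \frac{1}{-1} = 2 \left(-1\right) - -1 = -2 + 1 = -1$)
$k{\left(q,H \right)} = - q + H q$ ($k{\left(q,H \right)} = - q + q H = - q + H q$)
$\left(-21909 - 33203\right) + k{\left(-52,-74 \right)} = \left(-21909 - 33203\right) - 52 \left(-1 - 74\right) = -55112 - -3900 = -55112 + 3900 = -51212$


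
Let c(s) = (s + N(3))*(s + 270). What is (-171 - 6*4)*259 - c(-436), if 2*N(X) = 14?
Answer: -121719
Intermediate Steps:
N(X) = 7 (N(X) = (½)*14 = 7)
c(s) = (7 + s)*(270 + s) (c(s) = (s + 7)*(s + 270) = (7 + s)*(270 + s))
(-171 - 6*4)*259 - c(-436) = (-171 - 6*4)*259 - (1890 + (-436)² + 277*(-436)) = (-171 - 24)*259 - (1890 + 190096 - 120772) = -195*259 - 1*71214 = -50505 - 71214 = -121719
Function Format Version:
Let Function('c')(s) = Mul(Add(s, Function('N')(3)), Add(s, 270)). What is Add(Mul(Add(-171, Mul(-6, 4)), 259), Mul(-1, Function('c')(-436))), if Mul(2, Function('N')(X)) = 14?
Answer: -121719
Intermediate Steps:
Function('N')(X) = 7 (Function('N')(X) = Mul(Rational(1, 2), 14) = 7)
Function('c')(s) = Mul(Add(7, s), Add(270, s)) (Function('c')(s) = Mul(Add(s, 7), Add(s, 270)) = Mul(Add(7, s), Add(270, s)))
Add(Mul(Add(-171, Mul(-6, 4)), 259), Mul(-1, Function('c')(-436))) = Add(Mul(Add(-171, Mul(-6, 4)), 259), Mul(-1, Add(1890, Pow(-436, 2), Mul(277, -436)))) = Add(Mul(Add(-171, -24), 259), Mul(-1, Add(1890, 190096, -120772))) = Add(Mul(-195, 259), Mul(-1, 71214)) = Add(-50505, -71214) = -121719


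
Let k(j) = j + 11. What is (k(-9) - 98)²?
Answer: 9216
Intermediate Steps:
k(j) = 11 + j
(k(-9) - 98)² = ((11 - 9) - 98)² = (2 - 98)² = (-96)² = 9216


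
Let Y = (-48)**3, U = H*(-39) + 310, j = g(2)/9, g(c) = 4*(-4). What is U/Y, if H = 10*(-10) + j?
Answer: -6419/165888 ≈ -0.038695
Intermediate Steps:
g(c) = -16
j = -16/9 ≈ -1.7778
H = -916/9 (H = 10*(-10) - 16/9 = -100 - 16/9 = -916/9 ≈ -101.78)
U = 12838/3 (U = -916/9*(-39) + 310 = 11908/3 + 310 = 12838/3 ≈ 4279.3)
Y = -110592
U/Y = (12838/3)/(-110592) = (12838/3)*(-1/110592) = -6419/165888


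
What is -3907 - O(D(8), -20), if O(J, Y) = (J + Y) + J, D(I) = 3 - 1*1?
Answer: -3891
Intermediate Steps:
D(I) = 2 (D(I) = 3 - 1 = 2)
O(J, Y) = Y + 2*J
-3907 - O(D(8), -20) = -3907 - (-20 + 2*2) = -3907 - (-20 + 4) = -3907 - 1*(-16) = -3907 + 16 = -3891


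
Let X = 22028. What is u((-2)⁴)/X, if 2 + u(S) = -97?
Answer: -99/22028 ≈ -0.0044943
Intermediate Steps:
u(S) = -99 (u(S) = -2 - 97 = -99)
u((-2)⁴)/X = -99/22028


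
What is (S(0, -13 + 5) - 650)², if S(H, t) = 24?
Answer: 391876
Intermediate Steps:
(S(0, -13 + 5) - 650)² = (24 - 650)² = (-626)² = 391876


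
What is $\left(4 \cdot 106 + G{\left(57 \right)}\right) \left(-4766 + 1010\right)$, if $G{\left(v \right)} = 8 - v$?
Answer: $-1408500$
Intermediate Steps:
$\left(4 \cdot 106 + G{\left(57 \right)}\right) \left(-4766 + 1010\right) = \left(4 \cdot 106 + \left(8 - 57\right)\right) \left(-4766 + 1010\right) = \left(424 + \left(8 - 57\right)\right) \left(-3756\right) = \left(424 - 49\right) \left(-3756\right) = 375 \left(-3756\right) = -1408500$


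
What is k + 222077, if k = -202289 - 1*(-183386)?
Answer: 203174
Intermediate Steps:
k = -18903 (k = -202289 + 183386 = -18903)
k + 222077 = -18903 + 222077 = 203174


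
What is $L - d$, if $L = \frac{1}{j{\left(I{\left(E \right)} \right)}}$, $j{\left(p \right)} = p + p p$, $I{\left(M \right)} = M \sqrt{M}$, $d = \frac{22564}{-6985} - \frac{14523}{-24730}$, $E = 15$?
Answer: $\frac{77031079068}{29141077735} - \frac{\sqrt{15}}{759150} \approx 2.6434$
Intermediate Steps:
$d = - \frac{91312913}{34547810}$ ($d = 22564 \left(- \frac{1}{6985}\right) - - \frac{14523}{24730} = - \frac{22564}{6985} + \frac{14523}{24730} = - \frac{91312913}{34547810} \approx -2.6431$)
$I{\left(M \right)} = M^{\frac{3}{2}}$
$j{\left(p \right)} = p + p^{2}$
$L = \frac{\sqrt{15}}{225 \left(1 + 15 \sqrt{15}\right)}$ ($L = \frac{1}{15^{\frac{3}{2}} \left(1 + 15^{\frac{3}{2}}\right)} = \frac{1}{15 \sqrt{15} \left(1 + 15 \sqrt{15}\right)} = \frac{\sqrt{15}}{225 \left(1 + 15 \sqrt{15}\right)} \approx 0.00029128$)
$L - d = \left(\frac{1}{3374} - \frac{\sqrt{15}}{759150}\right) - - \frac{91312913}{34547810} = \left(\frac{1}{3374} - \frac{\sqrt{15}}{759150}\right) + \frac{91312913}{34547810} = \frac{77031079068}{29141077735} - \frac{\sqrt{15}}{759150}$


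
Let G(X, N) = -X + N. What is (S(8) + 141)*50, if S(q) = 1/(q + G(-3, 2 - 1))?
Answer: 42325/6 ≈ 7054.2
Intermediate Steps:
G(X, N) = N - X
S(q) = 1/(4 + q) (S(q) = 1/(q + ((2 - 1) - 1*(-3))) = 1/(q + (1 + 3)) = 1/(q + 4) = 1/(4 + q))
(S(8) + 141)*50 = (1/(4 + 8) + 141)*50 = (1/12 + 141)*50 = (1693/12)*50 = 42325/6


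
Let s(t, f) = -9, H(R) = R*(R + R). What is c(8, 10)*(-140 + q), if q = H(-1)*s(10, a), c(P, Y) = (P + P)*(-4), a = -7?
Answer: 10112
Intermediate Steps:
H(R) = 2*R² (H(R) = R*(2*R) = 2*R²)
c(P, Y) = -8*P (c(P, Y) = (2*P)*(-4) = -8*P)
q = -18 (q = (2*(-1)²)*(-9) = (2*1)*(-9) = 2*(-9) = -18)
c(8, 10)*(-140 + q) = (-8*8)*(-140 - 18) = -64*(-158) = 10112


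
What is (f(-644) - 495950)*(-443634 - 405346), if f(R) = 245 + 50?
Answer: 420801181900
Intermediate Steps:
f(R) = 295
(f(-644) - 495950)*(-443634 - 405346) = (295 - 495950)*(-443634 - 405346) = -495655*(-848980) = 420801181900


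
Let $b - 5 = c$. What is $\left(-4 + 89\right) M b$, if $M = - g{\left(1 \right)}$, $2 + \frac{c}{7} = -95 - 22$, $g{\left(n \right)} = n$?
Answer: $70380$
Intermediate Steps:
$c = -833$ ($c = -14 + 7 \left(-95 - 22\right) = -14 + 7 \left(-117\right) = -14 - 819 = -833$)
$b = -828$ ($b = 5 - 833 = -828$)
$M = -1$ ($M = \left(-1\right) 1 = -1$)
$\left(-4 + 89\right) M b = \left(-4 + 89\right) \left(-1\right) \left(-828\right) = 85 \left(-1\right) \left(-828\right) = \left(-85\right) \left(-828\right) = 70380$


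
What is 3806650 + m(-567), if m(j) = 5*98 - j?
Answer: 3807707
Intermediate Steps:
m(j) = 490 - j
3806650 + m(-567) = 3806650 + (490 - 1*(-567)) = 3806650 + (490 + 567) = 3806650 + 1057 = 3807707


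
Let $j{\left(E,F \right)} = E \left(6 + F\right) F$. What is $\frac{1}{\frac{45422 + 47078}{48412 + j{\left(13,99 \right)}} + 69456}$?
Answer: $\frac{183547}{12748532932} \approx 1.4398 \cdot 10^{-5}$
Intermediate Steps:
$j{\left(E,F \right)} = E F \left(6 + F\right)$
$\frac{1}{\frac{45422 + 47078}{48412 + j{\left(13,99 \right)}} + 69456} = \frac{1}{\frac{45422 + 47078}{48412 + 13 \cdot 99 \left(6 + 99\right)} + 69456} = \frac{1}{\frac{92500}{48412 + 13 \cdot 99 \cdot 105} + 69456} = \frac{1}{\frac{92500}{48412 + 135135} + 69456} = \frac{1}{\frac{92500}{183547} + 69456} = \frac{1}{\frac{12748532932}{183547}} = \frac{183547}{12748532932}$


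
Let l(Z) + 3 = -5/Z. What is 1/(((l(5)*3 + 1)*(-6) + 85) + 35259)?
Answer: 1/35410 ≈ 2.8241e-5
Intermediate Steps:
l(Z) = -3 - 5/Z
1/(((l(5)*3 + 1)*(-6) + 85) + 35259) = 1/((((-3 - 5/5)*3 + 1)*(-6) + 85) + 35259) = 1/((((-3 - 5*⅕)*3 + 1)*(-6) + 85) + 35259) = 1/((((-3 - 1)*3 + 1)*(-6) + 85) + 35259) = 1/(((-4*3 + 1)*(-6) + 85) + 35259) = 1/(((-12 + 1)*(-6) + 85) + 35259) = 1/((-11*(-6) + 85) + 35259) = 1/((66 + 85) + 35259) = 1/(151 + 35259) = 1/35410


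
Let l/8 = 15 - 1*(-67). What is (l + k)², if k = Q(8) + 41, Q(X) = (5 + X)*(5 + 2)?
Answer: 620944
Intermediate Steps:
l = 656 (l = 8*(15 - 1*(-67)) = 8*(15 + 67) = 8*82 = 656)
Q(X) = 35 + 7*X (Q(X) = (5 + X)*7 = 35 + 7*X)
k = 132 (k = (35 + 7*8) + 41 = (35 + 56) + 41 = 91 + 41 = 132)
(l + k)² = (656 + 132)² = 788² = 620944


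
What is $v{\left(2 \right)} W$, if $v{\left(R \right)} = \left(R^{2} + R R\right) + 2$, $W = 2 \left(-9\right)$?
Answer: $-180$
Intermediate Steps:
$W = -18$
$v{\left(R \right)} = 2 + 2 R^{2}$ ($v{\left(R \right)} = \left(R^{2} + R^{2}\right) + 2 = 2 R^{2} + 2 = 2 + 2 R^{2}$)
$v{\left(2 \right)} W = \left(2 + 2 \cdot 2^{2}\right) \left(-18\right) = \left(2 + 2 \cdot 4\right) \left(-18\right) = \left(2 + 8\right) \left(-18\right) = 10 \left(-18\right) = -180$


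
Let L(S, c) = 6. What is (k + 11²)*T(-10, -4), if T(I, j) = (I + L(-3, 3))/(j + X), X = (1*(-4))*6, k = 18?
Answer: 139/7 ≈ 19.857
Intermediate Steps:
X = -24 (X = -4*6 = -24)
T(I, j) = (6 + I)/(-24 + j) (T(I, j) = (I + 6)/(j - 24) = (6 + I)/(-24 + j))
(k + 11²)*T(-10, -4) = (18 + 11²)*((6 - 10)/(-24 - 4)) = (18 + 121)*(-4/(-28)) = 139*(-1/28*(-4)) = 139*(⅐) = 139/7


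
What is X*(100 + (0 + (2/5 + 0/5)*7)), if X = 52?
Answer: 26728/5 ≈ 5345.6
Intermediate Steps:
X*(100 + (0 + (2/5 + 0/5)*7)) = 52*(100 + (0 + (2/5 + 0/5)*7)) = 52*(100 + (0 + (2*(⅕) + 0*(⅕))*7)) = 52*(100 + (0 + (⅖ + 0)*7)) = 52*(100 + (0 + (⅖)*7)) = 52*(100 + (0 + 14/5)) = 52*(100 + 14/5) = 52*(514/5) = 26728/5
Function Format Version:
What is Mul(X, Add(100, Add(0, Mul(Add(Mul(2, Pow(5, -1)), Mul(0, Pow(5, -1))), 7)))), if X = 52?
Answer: Rational(26728, 5) ≈ 5345.6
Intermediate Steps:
Mul(X, Add(100, Add(0, Mul(Add(Mul(2, Pow(5, -1)), Mul(0, Pow(5, -1))), 7)))) = Mul(52, Add(100, Add(0, Mul(Add(Mul(2, Pow(5, -1)), Mul(0, Pow(5, -1))), 7)))) = Mul(52, Add(100, Add(0, Mul(Add(Mul(2, Rational(1, 5)), Mul(0, Rational(1, 5))), 7)))) = Mul(52, Add(100, Add(0, Mul(Add(Rational(2, 5), 0), 7)))) = Mul(52, Add(100, Add(0, Mul(Rational(2, 5), 7)))) = Mul(52, Add(100, Add(0, Rational(14, 5)))) = Mul(52, Add(100, Rational(14, 5))) = Mul(52, Rational(514, 5)) = Rational(26728, 5)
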